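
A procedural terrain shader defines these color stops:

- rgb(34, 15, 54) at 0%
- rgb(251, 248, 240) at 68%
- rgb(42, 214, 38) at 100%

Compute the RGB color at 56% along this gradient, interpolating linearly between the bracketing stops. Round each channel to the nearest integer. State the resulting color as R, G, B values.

56% lies between the 0% and 68% stops, so the local fraction is t = (56 − 0)/(68 − 0) = 56/68 ≈ 0.8235.
R = 34 + 0.8235 × (251 − 34) = 212.7 → 213
G = 15 + 0.8235 × (248 − 15) = 206.875 → 207
B = 54 + 0.8235 × (240 − 54) = 207.171 → 207

(213, 207, 207)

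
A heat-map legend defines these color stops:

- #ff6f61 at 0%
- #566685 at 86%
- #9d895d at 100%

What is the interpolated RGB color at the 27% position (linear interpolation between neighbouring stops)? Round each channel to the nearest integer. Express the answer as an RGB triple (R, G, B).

(202, 108, 108)

27% lies between the 0% and 86% stops, so the local fraction is t = (27 − 0)/(86 − 0) = 27/86 ≈ 0.314.
#ff6f61 → (255, 111, 97); #566685 → (86, 102, 133).
R = 255 + 0.314 × (86 − 255) = 201.934 → 202
G = 111 + 0.314 × (102 − 111) = 108.174 → 108
B = 97 + 0.314 × (133 − 97) = 108.304 → 108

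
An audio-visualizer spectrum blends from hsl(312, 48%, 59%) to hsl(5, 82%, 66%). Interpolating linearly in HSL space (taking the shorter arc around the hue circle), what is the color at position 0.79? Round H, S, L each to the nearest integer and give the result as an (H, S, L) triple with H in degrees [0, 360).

Hue: 5 − 312 = -307°, but |-307| > 180 so the shorter arc goes the other way: Δh = -307 + 360 = 53°.
H = 312 + 0.79 × (53) = 353.87 → 354°
S = 48 + 0.79 × (82 − 48) = 74.86 → 75%
L = 59 + 0.79 × (66 − 59) = 64.53 → 65%

(354, 75, 65)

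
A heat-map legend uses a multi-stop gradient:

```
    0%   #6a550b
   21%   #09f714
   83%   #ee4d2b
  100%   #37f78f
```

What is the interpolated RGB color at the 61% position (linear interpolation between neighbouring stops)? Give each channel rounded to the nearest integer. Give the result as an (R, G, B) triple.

(157, 137, 35)

61% lies between the 21% and 83% stops, so the local fraction is t = (61 − 21)/(83 − 21) = 40/62 ≈ 0.6452.
#09f714 → (9, 247, 20); #ee4d2b → (238, 77, 43).
R = 9 + 0.6452 × (238 − 9) = 156.751 → 157
G = 247 + 0.6452 × (77 − 247) = 137.316 → 137
B = 20 + 0.6452 × (43 − 20) = 34.84 → 35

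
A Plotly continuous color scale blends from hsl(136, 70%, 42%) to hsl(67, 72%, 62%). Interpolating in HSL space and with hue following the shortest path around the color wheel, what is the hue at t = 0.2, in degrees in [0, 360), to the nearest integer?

122

Hue arc: Δh = 67 − 136 = -69° (|Δh| ≤ 180, already the shorter path).
H = 136 + 0.2 × (-69) = 122.2 → 122°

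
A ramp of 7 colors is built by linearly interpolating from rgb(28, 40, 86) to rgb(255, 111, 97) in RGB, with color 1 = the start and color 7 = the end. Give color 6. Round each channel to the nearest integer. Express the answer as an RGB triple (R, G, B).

(217, 99, 95)

With 7 swatches and endpoints inclusive, swatch 6 sits at t = (6 − 1)/(7 − 1) = 5/6 ≈ 0.8333.
R = 28 + 0.8333 × (255 − 28) = 217.159 → 217
G = 40 + 0.8333 × (111 − 40) = 99.164 → 99
B = 86 + 0.8333 × (97 − 86) = 95.166 → 95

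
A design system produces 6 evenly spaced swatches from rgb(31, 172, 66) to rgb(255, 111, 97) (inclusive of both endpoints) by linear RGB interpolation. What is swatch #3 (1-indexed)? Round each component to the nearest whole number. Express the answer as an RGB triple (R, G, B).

With 6 swatches and endpoints inclusive, swatch 3 sits at t = (3 − 1)/(6 − 1) = 2/5 ≈ 0.4.
R = 31 + 0.4 × (255 − 31) = 120.6 → 121
G = 172 + 0.4 × (111 − 172) = 147.6 → 148
B = 66 + 0.4 × (97 − 66) = 78.4 → 78

(121, 148, 78)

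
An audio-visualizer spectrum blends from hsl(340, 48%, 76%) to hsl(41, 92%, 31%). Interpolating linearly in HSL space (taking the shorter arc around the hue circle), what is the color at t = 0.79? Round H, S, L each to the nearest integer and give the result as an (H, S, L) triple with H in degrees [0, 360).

Hue: 41 − 340 = -299°, but |-299| > 180 so the shorter arc goes the other way: Δh = -299 + 360 = 61°.
H = 340 + 0.79 × (61) = 388.19 → 388 → 388 mod 360 = 28°
S = 48 + 0.79 × (92 − 48) = 82.76 → 83%
L = 76 + 0.79 × (31 − 76) = 40.45 → 40%

(28, 83, 40)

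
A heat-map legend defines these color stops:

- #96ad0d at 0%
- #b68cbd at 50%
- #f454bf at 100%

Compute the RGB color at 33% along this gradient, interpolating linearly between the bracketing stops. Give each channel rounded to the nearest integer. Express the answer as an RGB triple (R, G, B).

(171, 151, 129)

33% lies between the 0% and 50% stops, so the local fraction is t = (33 − 0)/(50 − 0) = 33/50 ≈ 0.66.
#96ad0d → (150, 173, 13); #b68cbd → (182, 140, 189).
R = 150 + 0.66 × (182 − 150) = 171.12 → 171
G = 173 + 0.66 × (140 − 173) = 151.22 → 151
B = 13 + 0.66 × (189 − 13) = 129.16 → 129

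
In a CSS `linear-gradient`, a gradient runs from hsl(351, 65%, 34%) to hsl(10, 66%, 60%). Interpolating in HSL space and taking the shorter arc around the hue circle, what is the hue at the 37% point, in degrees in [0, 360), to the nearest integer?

358

Hue: 10 − 351 = -341°, but |-341| > 180 so the shorter arc goes the other way: Δh = -341 + 360 = 19°.
H = 351 + 0.37 × (19) = 358.03 → 358°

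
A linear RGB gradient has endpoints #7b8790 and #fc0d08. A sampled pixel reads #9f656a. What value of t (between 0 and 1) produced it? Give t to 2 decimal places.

Invert the lerp on the B channel (largest span, 136): t = (106 − 144) / (8 − 144) = -38/-136 = 0.27941.
Check on R: (159 − 123)/(252 − 123) = 0.2791 ✓

0.28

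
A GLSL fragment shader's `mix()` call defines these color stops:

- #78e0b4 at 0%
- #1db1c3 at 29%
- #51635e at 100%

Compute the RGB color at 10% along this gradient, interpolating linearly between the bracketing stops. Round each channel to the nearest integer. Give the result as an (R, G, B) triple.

10% lies between the 0% and 29% stops, so the local fraction is t = (10 − 0)/(29 − 0) = 10/29 ≈ 0.3448.
#78e0b4 → (120, 224, 180); #1db1c3 → (29, 177, 195).
R = 120 + 0.3448 × (29 − 120) = 88.623 → 89
G = 224 + 0.3448 × (177 − 224) = 207.794 → 208
B = 180 + 0.3448 × (195 − 180) = 185.172 → 185

(89, 208, 185)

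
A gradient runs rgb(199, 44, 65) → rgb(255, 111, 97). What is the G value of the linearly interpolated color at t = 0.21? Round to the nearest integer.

58

G = 44 + 0.21 × (111 − 44) = 58.07 → 58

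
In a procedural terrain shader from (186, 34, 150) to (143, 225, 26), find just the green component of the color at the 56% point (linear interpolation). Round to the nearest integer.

G = 34 + 0.56 × (225 − 34) = 140.96 → 141

141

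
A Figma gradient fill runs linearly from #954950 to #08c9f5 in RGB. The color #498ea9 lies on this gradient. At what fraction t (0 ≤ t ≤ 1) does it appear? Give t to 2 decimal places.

0.54

Invert the lerp on the B channel (largest span, 165): t = (169 − 80) / (245 − 80) = 89/165 = 0.53939.
Check on R: (73 − 149)/(8 − 149) = 0.539 ✓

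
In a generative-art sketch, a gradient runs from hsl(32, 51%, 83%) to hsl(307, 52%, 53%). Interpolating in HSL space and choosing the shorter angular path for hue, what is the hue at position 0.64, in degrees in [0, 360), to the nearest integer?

Hue: 307 − 32 = 275°, but |275| > 180 so the shorter arc goes the other way: Δh = 275 − 360 = -85°.
H = 32 + 0.64 × (-85) = -22.4 → -22 → -22 mod 360 = 338°

338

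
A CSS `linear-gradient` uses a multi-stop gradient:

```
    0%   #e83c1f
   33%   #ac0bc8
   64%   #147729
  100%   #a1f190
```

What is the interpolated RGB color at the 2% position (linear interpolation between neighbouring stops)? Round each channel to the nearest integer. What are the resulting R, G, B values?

2% lies between the 0% and 33% stops, so the local fraction is t = (2 − 0)/(33 − 0) = 2/33 ≈ 0.0606.
#e83c1f → (232, 60, 31); #ac0bc8 → (172, 11, 200).
R = 232 + 0.0606 × (172 − 232) = 228.364 → 228
G = 60 + 0.0606 × (11 − 60) = 57.031 → 57
B = 31 + 0.0606 × (200 − 31) = 41.241 → 41

(228, 57, 41)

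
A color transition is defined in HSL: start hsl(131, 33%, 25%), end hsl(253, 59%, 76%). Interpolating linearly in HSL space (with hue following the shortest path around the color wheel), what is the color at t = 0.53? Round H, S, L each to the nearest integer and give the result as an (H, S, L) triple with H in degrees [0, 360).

(196, 47, 52)

Hue arc: Δh = 253 − 131 = 122° (|Δh| ≤ 180, already the shorter path).
H = 131 + 0.53 × (122) = 195.66 → 196°
S = 33 + 0.53 × (59 − 33) = 46.78 → 47%
L = 25 + 0.53 × (76 − 25) = 52.03 → 52%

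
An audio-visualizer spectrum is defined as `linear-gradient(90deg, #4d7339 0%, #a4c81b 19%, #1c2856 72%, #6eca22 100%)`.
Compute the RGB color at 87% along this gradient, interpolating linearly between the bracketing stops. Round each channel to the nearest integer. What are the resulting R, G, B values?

(72, 127, 58)

87% lies between the 72% and 100% stops, so the local fraction is t = (87 − 72)/(100 − 72) = 15/28 ≈ 0.5357.
#1c2856 → (28, 40, 86); #6eca22 → (110, 202, 34).
R = 28 + 0.5357 × (110 − 28) = 71.927 → 72
G = 40 + 0.5357 × (202 − 40) = 126.783 → 127
B = 86 + 0.5357 × (34 − 86) = 58.144 → 58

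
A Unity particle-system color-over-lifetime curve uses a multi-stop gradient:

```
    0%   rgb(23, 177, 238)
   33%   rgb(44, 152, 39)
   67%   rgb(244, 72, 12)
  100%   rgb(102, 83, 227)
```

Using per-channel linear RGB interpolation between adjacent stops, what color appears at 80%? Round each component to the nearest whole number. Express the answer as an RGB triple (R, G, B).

(188, 76, 97)

80% lies between the 67% and 100% stops, so the local fraction is t = (80 − 67)/(100 − 67) = 13/33 ≈ 0.3939.
R = 244 + 0.3939 × (102 − 244) = 188.066 → 188
G = 72 + 0.3939 × (83 − 72) = 76.333 → 76
B = 12 + 0.3939 × (227 − 12) = 96.688 → 97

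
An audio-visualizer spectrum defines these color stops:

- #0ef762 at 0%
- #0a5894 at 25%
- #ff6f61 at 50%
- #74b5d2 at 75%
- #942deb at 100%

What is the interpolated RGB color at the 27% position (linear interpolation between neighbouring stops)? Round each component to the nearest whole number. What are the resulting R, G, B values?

(30, 90, 144)

27% lies between the 25% and 50% stops, so the local fraction is t = (27 − 25)/(50 − 25) = 2/25 ≈ 0.08.
#0a5894 → (10, 88, 148); #ff6f61 → (255, 111, 97).
R = 10 + 0.08 × (255 − 10) = 29.6 → 30
G = 88 + 0.08 × (111 − 88) = 89.84 → 90
B = 148 + 0.08 × (97 − 148) = 143.92 → 144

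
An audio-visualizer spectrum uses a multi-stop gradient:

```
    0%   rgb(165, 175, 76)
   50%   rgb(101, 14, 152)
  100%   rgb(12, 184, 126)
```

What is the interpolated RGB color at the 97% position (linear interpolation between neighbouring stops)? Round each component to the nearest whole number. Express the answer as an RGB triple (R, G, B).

97% lies between the 50% and 100% stops, so the local fraction is t = (97 − 50)/(100 − 50) = 47/50 ≈ 0.94.
R = 101 + 0.94 × (12 − 101) = 17.34 → 17
G = 14 + 0.94 × (184 − 14) = 173.8 → 174
B = 152 + 0.94 × (126 − 152) = 127.56 → 128

(17, 174, 128)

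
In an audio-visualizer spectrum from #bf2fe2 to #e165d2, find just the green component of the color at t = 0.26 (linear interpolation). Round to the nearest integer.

G₁ = 47 (from #bf2fe2), G₂ = 101 (from #e165d2).
G = 47 + 0.26 × (101 − 47) = 61.04 → 61

61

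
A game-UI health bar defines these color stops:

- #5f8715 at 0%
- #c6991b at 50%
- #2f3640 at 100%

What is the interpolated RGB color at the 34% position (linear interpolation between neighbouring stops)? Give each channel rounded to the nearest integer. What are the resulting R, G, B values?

(165, 147, 25)

34% lies between the 0% and 50% stops, so the local fraction is t = (34 − 0)/(50 − 0) = 34/50 ≈ 0.68.
#5f8715 → (95, 135, 21); #c6991b → (198, 153, 27).
R = 95 + 0.68 × (198 − 95) = 165.04 → 165
G = 135 + 0.68 × (153 − 135) = 147.24 → 147
B = 21 + 0.68 × (27 − 21) = 25.08 → 25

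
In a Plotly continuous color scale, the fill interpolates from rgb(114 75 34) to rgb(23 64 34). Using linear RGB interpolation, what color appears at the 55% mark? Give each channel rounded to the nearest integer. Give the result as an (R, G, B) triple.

55% corresponds to t = 0.55.
R = 114 + 0.55 × (23 − 114) = 114 + 0.55 × -91 = 63.95 → 64
G = 75 + 0.55 × (64 − 75) = 75 + 0.55 × -11 = 68.95 → 69
B = 34 + 0.55 × (34 − 34) = 34 + 0.55 × 0 = 34 → 34
So the blended color is (64, 69, 34), about #404522.

(64, 69, 34)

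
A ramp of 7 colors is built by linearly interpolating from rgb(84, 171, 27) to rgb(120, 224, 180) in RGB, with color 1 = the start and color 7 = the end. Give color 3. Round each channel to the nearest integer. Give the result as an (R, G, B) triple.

(96, 189, 78)

With 7 swatches and endpoints inclusive, swatch 3 sits at t = (3 − 1)/(7 − 1) = 2/6 ≈ 0.3333.
R = 84 + 0.3333 × (120 − 84) = 95.999 → 96
G = 171 + 0.3333 × (224 − 171) = 188.665 → 189
B = 27 + 0.3333 × (180 − 27) = 77.995 → 78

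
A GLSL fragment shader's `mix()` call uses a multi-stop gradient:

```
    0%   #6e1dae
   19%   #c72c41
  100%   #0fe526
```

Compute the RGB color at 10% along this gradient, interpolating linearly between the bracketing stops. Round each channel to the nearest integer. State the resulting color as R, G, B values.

(157, 37, 117)

10% lies between the 0% and 19% stops, so the local fraction is t = (10 − 0)/(19 − 0) = 10/19 ≈ 0.5263.
#6e1dae → (110, 29, 174); #c72c41 → (199, 44, 65).
R = 110 + 0.5263 × (199 − 110) = 156.841 → 157
G = 29 + 0.5263 × (44 − 29) = 36.895 → 37
B = 174 + 0.5263 × (65 − 174) = 116.633 → 117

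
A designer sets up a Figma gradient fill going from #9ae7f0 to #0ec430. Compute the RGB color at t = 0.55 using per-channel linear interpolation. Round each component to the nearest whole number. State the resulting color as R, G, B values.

(77, 212, 134)

#9ae7f0 → (154, 231, 240); #0ec430 → (14, 196, 48).
R = 154 + 0.55 × (14 − 154) = 154 + 0.55 × -140 = 77 → 77
G = 231 + 0.55 × (196 − 231) = 231 + 0.55 × -35 = 211.75 → 212
B = 240 + 0.55 × (48 − 240) = 240 + 0.55 × -192 = 134.4 → 134
So the blended color is (77, 212, 134), about #4dd486.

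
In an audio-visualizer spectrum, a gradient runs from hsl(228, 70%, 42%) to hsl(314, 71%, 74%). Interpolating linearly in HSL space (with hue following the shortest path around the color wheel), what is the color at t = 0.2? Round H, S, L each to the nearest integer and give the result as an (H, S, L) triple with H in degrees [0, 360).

Hue arc: Δh = 314 − 228 = 86° (|Δh| ≤ 180, already the shorter path).
H = 228 + 0.2 × (86) = 245.2 → 245°
S = 70 + 0.2 × (71 − 70) = 70.2 → 70%
L = 42 + 0.2 × (74 − 42) = 48.4 → 48%

(245, 70, 48)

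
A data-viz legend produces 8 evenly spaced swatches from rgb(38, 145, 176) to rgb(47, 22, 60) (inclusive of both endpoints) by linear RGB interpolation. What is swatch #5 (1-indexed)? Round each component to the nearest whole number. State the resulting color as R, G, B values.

With 8 swatches and endpoints inclusive, swatch 5 sits at t = (5 − 1)/(8 − 1) = 4/7 ≈ 0.5714.
R = 38 + 0.5714 × (47 − 38) = 43.143 → 43
G = 145 + 0.5714 × (22 − 145) = 74.718 → 75
B = 176 + 0.5714 × (60 − 176) = 109.718 → 110

(43, 75, 110)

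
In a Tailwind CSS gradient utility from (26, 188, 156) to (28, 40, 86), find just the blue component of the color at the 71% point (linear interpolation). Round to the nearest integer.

B = 156 + 0.71 × (86 − 156) = 106.3 → 106

106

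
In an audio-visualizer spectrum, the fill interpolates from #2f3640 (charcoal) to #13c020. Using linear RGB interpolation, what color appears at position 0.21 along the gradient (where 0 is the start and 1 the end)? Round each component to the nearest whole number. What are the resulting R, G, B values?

(41, 83, 57)

#2f3640 → (47, 54, 64); #13c020 → (19, 192, 32).
R = 47 + 0.21 × (19 − 47) = 47 + 0.21 × -28 = 41.12 → 41
G = 54 + 0.21 × (192 − 54) = 54 + 0.21 × 138 = 82.98 → 83
B = 64 + 0.21 × (32 − 64) = 64 + 0.21 × -32 = 57.28 → 57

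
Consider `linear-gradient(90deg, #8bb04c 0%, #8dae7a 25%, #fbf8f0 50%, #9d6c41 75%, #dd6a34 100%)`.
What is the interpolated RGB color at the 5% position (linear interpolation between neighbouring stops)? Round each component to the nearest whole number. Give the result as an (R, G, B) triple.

(139, 176, 85)

5% lies between the 0% and 25% stops, so the local fraction is t = (5 − 0)/(25 − 0) = 5/25 ≈ 0.2.
#8bb04c → (139, 176, 76); #8dae7a → (141, 174, 122).
R = 139 + 0.2 × (141 − 139) = 139.4 → 139
G = 176 + 0.2 × (174 − 176) = 175.6 → 176
B = 76 + 0.2 × (122 − 76) = 85.2 → 85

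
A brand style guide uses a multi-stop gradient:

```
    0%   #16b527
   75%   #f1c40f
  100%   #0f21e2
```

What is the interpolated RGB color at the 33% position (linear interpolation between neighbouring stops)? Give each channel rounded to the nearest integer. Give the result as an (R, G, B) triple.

(118, 188, 28)

33% lies between the 0% and 75% stops, so the local fraction is t = (33 − 0)/(75 − 0) = 33/75 ≈ 0.44.
#16b527 → (22, 181, 39); #f1c40f → (241, 196, 15).
R = 22 + 0.44 × (241 − 22) = 118.36 → 118
G = 181 + 0.44 × (196 − 181) = 187.6 → 188
B = 39 + 0.44 × (15 − 39) = 28.44 → 28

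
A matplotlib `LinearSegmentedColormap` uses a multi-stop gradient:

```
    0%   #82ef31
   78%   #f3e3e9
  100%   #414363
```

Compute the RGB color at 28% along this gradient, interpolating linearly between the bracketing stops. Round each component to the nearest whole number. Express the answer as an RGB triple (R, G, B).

28% lies between the 0% and 78% stops, so the local fraction is t = (28 − 0)/(78 − 0) = 28/78 ≈ 0.359.
#82ef31 → (130, 239, 49); #f3e3e9 → (243, 227, 233).
R = 130 + 0.359 × (243 − 130) = 170.567 → 171
G = 239 + 0.359 × (227 − 239) = 234.692 → 235
B = 49 + 0.359 × (233 − 49) = 115.056 → 115

(171, 235, 115)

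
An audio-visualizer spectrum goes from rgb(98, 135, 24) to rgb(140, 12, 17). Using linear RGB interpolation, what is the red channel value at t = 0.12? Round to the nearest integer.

R = 98 + 0.12 × (140 − 98) = 103.04 → 103

103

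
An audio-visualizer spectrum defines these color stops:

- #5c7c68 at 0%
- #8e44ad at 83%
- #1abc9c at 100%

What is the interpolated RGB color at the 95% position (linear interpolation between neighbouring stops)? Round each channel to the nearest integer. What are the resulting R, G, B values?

95% lies between the 83% and 100% stops, so the local fraction is t = (95 − 83)/(100 − 83) = 12/17 ≈ 0.7059.
#8e44ad → (142, 68, 173); #1abc9c → (26, 188, 156).
R = 142 + 0.7059 × (26 − 142) = 60.116 → 60
G = 68 + 0.7059 × (188 − 68) = 152.708 → 153
B = 173 + 0.7059 × (156 − 173) = 161 → 161

(60, 153, 161)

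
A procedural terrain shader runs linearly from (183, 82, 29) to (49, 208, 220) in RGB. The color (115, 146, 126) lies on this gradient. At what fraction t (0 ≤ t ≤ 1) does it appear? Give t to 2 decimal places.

Invert the lerp on the B channel (largest span, 191): t = (126 − 29) / (220 − 29) = 97/191 = 0.50785.
Check on R: (115 − 183)/(49 − 183) = 0.5075 ✓

0.51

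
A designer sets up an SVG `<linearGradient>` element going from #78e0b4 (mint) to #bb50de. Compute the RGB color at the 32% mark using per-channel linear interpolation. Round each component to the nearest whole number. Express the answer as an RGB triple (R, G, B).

#78e0b4 → (120, 224, 180); #bb50de → (187, 80, 222).
32% corresponds to t = 0.32.
R = 120 + 0.32 × (187 − 120) = 120 + 0.32 × 67 = 141.44 → 141
G = 224 + 0.32 × (80 − 224) = 224 + 0.32 × -144 = 177.92 → 178
B = 180 + 0.32 × (222 − 180) = 180 + 0.32 × 42 = 193.44 → 193

(141, 178, 193)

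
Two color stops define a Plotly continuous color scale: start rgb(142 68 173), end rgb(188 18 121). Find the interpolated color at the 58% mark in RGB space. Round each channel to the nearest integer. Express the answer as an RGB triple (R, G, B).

(169, 39, 143)

58% corresponds to t = 0.58.
R = 142 + 0.58 × (188 − 142) = 142 + 0.58 × 46 = 168.68 → 169
G = 68 + 0.58 × (18 − 68) = 68 + 0.58 × -50 = 39 → 39
B = 173 + 0.58 × (121 − 173) = 173 + 0.58 × -52 = 142.84 → 143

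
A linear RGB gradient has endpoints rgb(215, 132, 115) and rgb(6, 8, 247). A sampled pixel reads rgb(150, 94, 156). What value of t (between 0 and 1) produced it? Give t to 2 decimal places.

0.31

Invert the lerp on the R channel (largest span, 209): t = (150 − 215) / (6 − 215) = -65/-209 = 0.311.
Check on G: (94 − 132)/(8 − 132) = 0.3065 ✓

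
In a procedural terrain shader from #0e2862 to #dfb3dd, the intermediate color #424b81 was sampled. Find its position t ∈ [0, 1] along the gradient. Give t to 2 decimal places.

Invert the lerp on the R channel (largest span, 209): t = (66 − 14) / (223 − 14) = 52/209 = 0.2488.
Check on G: (75 − 40)/(179 − 40) = 0.2518 ✓

0.25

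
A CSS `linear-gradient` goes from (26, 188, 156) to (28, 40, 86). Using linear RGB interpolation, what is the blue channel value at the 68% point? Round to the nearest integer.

B = 156 + 0.68 × (86 − 156) = 108.4 → 108

108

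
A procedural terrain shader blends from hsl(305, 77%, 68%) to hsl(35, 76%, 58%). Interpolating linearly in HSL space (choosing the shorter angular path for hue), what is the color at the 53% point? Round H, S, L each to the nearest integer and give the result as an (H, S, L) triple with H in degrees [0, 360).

(353, 76, 63)

Hue: 35 − 305 = -270°, but |-270| > 180 so the shorter arc goes the other way: Δh = -270 + 360 = 90°.
H = 305 + 0.53 × (90) = 352.7 → 353°
S = 77 + 0.53 × (76 − 77) = 76.47 → 76%
L = 68 + 0.53 × (58 − 68) = 62.7 → 63%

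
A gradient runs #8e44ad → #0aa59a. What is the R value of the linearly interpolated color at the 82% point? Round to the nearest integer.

R₁ = 142 (from #8e44ad), R₂ = 10 (from #0aa59a).
R = 142 + 0.82 × (10 − 142) = 33.76 → 34

34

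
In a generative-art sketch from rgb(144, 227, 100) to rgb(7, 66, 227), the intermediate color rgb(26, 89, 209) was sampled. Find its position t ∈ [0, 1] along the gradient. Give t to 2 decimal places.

0.86

Invert the lerp on the G channel (largest span, 161): t = (89 − 227) / (66 − 227) = -138/-161 = 0.85714.
Check on R: (26 − 144)/(7 − 144) = 0.8613 ✓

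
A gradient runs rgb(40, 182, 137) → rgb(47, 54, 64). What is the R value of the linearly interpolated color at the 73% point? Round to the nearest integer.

45

R = 40 + 0.73 × (47 − 40) = 45.11 → 45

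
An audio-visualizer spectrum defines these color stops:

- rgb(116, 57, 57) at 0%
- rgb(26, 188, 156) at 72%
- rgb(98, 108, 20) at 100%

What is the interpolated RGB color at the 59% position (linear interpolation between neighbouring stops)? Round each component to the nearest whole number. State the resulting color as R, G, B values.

(42, 164, 138)

59% lies between the 0% and 72% stops, so the local fraction is t = (59 − 0)/(72 − 0) = 59/72 ≈ 0.8194.
R = 116 + 0.8194 × (26 − 116) = 42.254 → 42
G = 57 + 0.8194 × (188 − 57) = 164.341 → 164
B = 57 + 0.8194 × (156 − 57) = 138.121 → 138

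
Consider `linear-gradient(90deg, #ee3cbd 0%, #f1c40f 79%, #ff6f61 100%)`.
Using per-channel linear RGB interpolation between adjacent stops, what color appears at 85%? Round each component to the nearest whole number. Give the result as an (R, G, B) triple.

85% lies between the 79% and 100% stops, so the local fraction is t = (85 − 79)/(100 − 79) = 6/21 ≈ 0.2857.
#f1c40f → (241, 196, 15); #ff6f61 → (255, 111, 97).
R = 241 + 0.2857 × (255 − 241) = 245 → 245
G = 196 + 0.2857 × (111 − 196) = 171.715 → 172
B = 15 + 0.2857 × (97 − 15) = 38.427 → 38

(245, 172, 38)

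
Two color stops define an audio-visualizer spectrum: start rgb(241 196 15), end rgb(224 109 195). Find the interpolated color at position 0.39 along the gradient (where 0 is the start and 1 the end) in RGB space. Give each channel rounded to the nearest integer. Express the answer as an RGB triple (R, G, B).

R = 241 + 0.39 × (224 − 241) = 241 + 0.39 × -17 = 234.37 → 234
G = 196 + 0.39 × (109 − 196) = 196 + 0.39 × -87 = 162.07 → 162
B = 15 + 0.39 × (195 − 15) = 15 + 0.39 × 180 = 85.2 → 85

(234, 162, 85)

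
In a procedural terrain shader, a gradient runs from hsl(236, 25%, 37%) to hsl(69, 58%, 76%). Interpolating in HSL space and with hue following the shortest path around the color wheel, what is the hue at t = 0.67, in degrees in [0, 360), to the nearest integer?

124

Hue arc: Δh = 69 − 236 = -167° (|Δh| ≤ 180, already the shorter path).
H = 236 + 0.67 × (-167) = 124.11 → 124°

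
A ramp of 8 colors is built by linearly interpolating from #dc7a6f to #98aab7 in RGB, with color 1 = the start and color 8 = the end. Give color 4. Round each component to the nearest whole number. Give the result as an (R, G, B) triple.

With 8 swatches and endpoints inclusive, swatch 4 sits at t = (4 − 1)/(8 − 1) = 3/7 ≈ 0.4286.
#dc7a6f → (220, 122, 111); #98aab7 → (152, 170, 183).
R = 220 + 0.4286 × (152 − 220) = 190.855 → 191
G = 122 + 0.4286 × (170 − 122) = 142.573 → 143
B = 111 + 0.4286 × (183 − 111) = 141.859 → 142

(191, 143, 142)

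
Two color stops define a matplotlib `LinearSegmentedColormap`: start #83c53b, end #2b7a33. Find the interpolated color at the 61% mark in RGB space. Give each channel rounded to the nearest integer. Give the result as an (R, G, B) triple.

(77, 151, 54)

#83c53b → (131, 197, 59); #2b7a33 → (43, 122, 51).
61% corresponds to t = 0.61.
R = 131 + 0.61 × (43 − 131) = 131 + 0.61 × -88 = 77.32 → 77
G = 197 + 0.61 × (122 − 197) = 197 + 0.61 × -75 = 151.25 → 151
B = 59 + 0.61 × (51 − 59) = 59 + 0.61 × -8 = 54.12 → 54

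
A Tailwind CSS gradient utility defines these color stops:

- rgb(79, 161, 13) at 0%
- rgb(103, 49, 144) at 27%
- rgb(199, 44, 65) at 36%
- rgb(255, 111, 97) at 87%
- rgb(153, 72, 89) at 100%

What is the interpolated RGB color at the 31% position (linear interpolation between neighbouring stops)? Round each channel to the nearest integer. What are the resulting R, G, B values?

(146, 47, 109)

31% lies between the 27% and 36% stops, so the local fraction is t = (31 − 27)/(36 − 27) = 4/9 ≈ 0.4444.
R = 103 + 0.4444 × (199 − 103) = 145.662 → 146
G = 49 + 0.4444 × (44 − 49) = 46.778 → 47
B = 144 + 0.4444 × (65 − 144) = 108.892 → 109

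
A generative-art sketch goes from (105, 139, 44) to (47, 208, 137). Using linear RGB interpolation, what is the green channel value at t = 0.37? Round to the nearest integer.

G = 139 + 0.37 × (208 − 139) = 164.53 → 165

165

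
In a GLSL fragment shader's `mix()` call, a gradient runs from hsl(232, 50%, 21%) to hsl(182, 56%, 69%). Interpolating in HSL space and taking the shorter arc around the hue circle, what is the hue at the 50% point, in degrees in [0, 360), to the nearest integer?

Hue arc: Δh = 182 − 232 = -50° (|Δh| ≤ 180, already the shorter path).
H = 232 + 0.5 × (-50) = 207 → 207°

207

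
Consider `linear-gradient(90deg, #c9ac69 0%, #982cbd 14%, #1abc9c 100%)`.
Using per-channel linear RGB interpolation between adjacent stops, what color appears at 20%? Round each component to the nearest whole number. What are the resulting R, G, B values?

(143, 54, 187)

20% lies between the 14% and 100% stops, so the local fraction is t = (20 − 14)/(100 − 14) = 6/86 ≈ 0.0698.
#982cbd → (152, 44, 189); #1abc9c → (26, 188, 156).
R = 152 + 0.0698 × (26 − 152) = 143.205 → 143
G = 44 + 0.0698 × (188 − 44) = 54.051 → 54
B = 189 + 0.0698 × (156 − 189) = 186.697 → 187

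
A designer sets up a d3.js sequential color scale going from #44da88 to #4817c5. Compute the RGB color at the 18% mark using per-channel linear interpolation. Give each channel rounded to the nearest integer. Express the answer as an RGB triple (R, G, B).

(69, 183, 147)

#44da88 → (68, 218, 136); #4817c5 → (72, 23, 197).
18% corresponds to t = 0.18.
R = 68 + 0.18 × (72 − 68) = 68 + 0.18 × 4 = 68.72 → 69
G = 218 + 0.18 × (23 − 218) = 218 + 0.18 × -195 = 182.9 → 183
B = 136 + 0.18 × (197 − 136) = 136 + 0.18 × 61 = 146.98 → 147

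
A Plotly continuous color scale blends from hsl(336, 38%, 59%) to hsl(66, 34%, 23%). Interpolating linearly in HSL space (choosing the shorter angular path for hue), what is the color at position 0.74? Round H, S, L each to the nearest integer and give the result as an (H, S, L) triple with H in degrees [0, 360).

Hue: 66 − 336 = -270°, but |-270| > 180 so the shorter arc goes the other way: Δh = -270 + 360 = 90°.
H = 336 + 0.74 × (90) = 402.6 → 403 → 403 mod 360 = 43°
S = 38 + 0.74 × (34 − 38) = 35.04 → 35%
L = 59 + 0.74 × (23 − 59) = 32.36 → 32%

(43, 35, 32)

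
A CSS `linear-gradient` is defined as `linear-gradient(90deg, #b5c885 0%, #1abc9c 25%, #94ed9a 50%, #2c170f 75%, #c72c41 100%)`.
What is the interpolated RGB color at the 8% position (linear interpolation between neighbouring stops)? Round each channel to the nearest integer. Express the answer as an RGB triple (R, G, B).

8% lies between the 0% and 25% stops, so the local fraction is t = (8 − 0)/(25 − 0) = 8/25 ≈ 0.32.
#b5c885 → (181, 200, 133); #1abc9c → (26, 188, 156).
R = 181 + 0.32 × (26 − 181) = 131.4 → 131
G = 200 + 0.32 × (188 − 200) = 196.16 → 196
B = 133 + 0.32 × (156 − 133) = 140.36 → 140

(131, 196, 140)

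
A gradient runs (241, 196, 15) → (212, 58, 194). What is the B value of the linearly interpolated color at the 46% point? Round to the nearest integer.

B = 15 + 0.46 × (194 − 15) = 97.34 → 97

97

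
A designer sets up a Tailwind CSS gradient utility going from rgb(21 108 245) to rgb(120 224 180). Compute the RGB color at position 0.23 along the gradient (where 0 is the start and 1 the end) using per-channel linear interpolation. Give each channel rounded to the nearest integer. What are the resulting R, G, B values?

(44, 135, 230)

R = 21 + 0.23 × (120 − 21) = 21 + 0.23 × 99 = 43.77 → 44
G = 108 + 0.23 × (224 − 108) = 108 + 0.23 × 116 = 134.68 → 135
B = 245 + 0.23 × (180 − 245) = 245 + 0.23 × -65 = 230.05 → 230
So the blended color is (44, 135, 230), about #2c87e6.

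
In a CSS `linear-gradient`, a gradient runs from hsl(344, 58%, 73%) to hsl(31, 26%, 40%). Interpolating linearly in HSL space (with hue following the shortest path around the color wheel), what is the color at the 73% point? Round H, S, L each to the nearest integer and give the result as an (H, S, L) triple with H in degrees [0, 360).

Hue: 31 − 344 = -313°, but |-313| > 180 so the shorter arc goes the other way: Δh = -313 + 360 = 47°.
H = 344 + 0.73 × (47) = 378.31 → 378 → 378 mod 360 = 18°
S = 58 + 0.73 × (26 − 58) = 34.64 → 35%
L = 73 + 0.73 × (40 − 73) = 48.91 → 49%

(18, 35, 49)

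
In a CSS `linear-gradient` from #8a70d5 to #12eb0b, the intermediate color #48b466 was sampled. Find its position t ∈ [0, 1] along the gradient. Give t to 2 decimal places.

0.55

Invert the lerp on the B channel (largest span, 202): t = (102 − 213) / (11 − 213) = -111/-202 = 0.5495.
Check on R: (72 − 138)/(18 − 138) = 0.55 ✓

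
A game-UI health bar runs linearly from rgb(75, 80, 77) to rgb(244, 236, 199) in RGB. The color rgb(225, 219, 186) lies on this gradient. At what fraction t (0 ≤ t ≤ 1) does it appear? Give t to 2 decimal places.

0.89

Invert the lerp on the R channel (largest span, 169): t = (225 − 75) / (244 − 75) = 150/169 = 0.88757.
Check on G: (219 − 80)/(236 − 80) = 0.891 ✓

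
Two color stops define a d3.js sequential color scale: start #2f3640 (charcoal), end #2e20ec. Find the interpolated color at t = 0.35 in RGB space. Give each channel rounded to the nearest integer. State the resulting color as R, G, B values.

#2f3640 → (47, 54, 64); #2e20ec → (46, 32, 236).
R = 47 + 0.35 × (46 − 47) = 47 + 0.35 × -1 = 46.65 → 47
G = 54 + 0.35 × (32 − 54) = 54 + 0.35 × -22 = 46.3 → 46
B = 64 + 0.35 × (236 − 64) = 64 + 0.35 × 172 = 124.2 → 124
So the blended color is (47, 46, 124), about #2f2e7c.

(47, 46, 124)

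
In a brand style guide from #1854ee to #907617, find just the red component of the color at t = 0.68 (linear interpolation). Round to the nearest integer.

106

R₁ = 24 (from #1854ee), R₂ = 144 (from #907617).
R = 24 + 0.68 × (144 − 24) = 105.6 → 106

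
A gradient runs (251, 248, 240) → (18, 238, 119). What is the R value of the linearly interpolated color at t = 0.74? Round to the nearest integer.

R = 251 + 0.74 × (18 − 251) = 78.58 → 79

79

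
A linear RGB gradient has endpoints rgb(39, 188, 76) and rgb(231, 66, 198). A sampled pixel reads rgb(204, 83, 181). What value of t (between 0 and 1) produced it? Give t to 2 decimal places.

0.86

Invert the lerp on the R channel (largest span, 192): t = (204 − 39) / (231 − 39) = 165/192 = 0.85938.
Check on G: (83 − 188)/(66 − 188) = 0.8607 ✓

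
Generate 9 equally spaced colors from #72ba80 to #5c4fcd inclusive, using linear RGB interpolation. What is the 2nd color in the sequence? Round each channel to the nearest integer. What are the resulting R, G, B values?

With 9 swatches and endpoints inclusive, swatch 2 sits at t = (2 − 1)/(9 − 1) = 1/8 ≈ 0.125.
#72ba80 → (114, 186, 128); #5c4fcd → (92, 79, 205).
R = 114 + 0.125 × (92 − 114) = 111.25 → 111
G = 186 + 0.125 × (79 − 186) = 172.625 → 173
B = 128 + 0.125 × (205 − 128) = 137.625 → 138

(111, 173, 138)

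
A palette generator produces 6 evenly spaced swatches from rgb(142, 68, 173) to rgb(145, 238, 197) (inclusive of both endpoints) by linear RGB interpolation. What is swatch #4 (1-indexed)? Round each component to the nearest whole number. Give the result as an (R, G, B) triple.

With 6 swatches and endpoints inclusive, swatch 4 sits at t = (4 − 1)/(6 − 1) = 3/5 ≈ 0.6.
R = 142 + 0.6 × (145 − 142) = 143.8 → 144
G = 68 + 0.6 × (238 − 68) = 170 → 170
B = 173 + 0.6 × (197 − 173) = 187.4 → 187

(144, 170, 187)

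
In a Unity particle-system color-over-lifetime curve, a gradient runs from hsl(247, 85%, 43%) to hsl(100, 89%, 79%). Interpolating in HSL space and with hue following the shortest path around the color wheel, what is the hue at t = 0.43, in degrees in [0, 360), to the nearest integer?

Hue arc: Δh = 100 − 247 = -147° (|Δh| ≤ 180, already the shorter path).
H = 247 + 0.43 × (-147) = 183.79 → 184°

184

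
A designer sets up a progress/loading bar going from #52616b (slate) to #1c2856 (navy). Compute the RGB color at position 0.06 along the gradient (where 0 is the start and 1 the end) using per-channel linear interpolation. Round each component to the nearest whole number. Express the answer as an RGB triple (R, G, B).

#52616b → (82, 97, 107); #1c2856 → (28, 40, 86).
R = 82 + 0.06 × (28 − 82) = 82 + 0.06 × -54 = 78.76 → 79
G = 97 + 0.06 × (40 − 97) = 97 + 0.06 × -57 = 93.58 → 94
B = 107 + 0.06 × (86 − 107) = 107 + 0.06 × -21 = 105.74 → 106
So the blended color is (79, 94, 106), about #4f5e6a.

(79, 94, 106)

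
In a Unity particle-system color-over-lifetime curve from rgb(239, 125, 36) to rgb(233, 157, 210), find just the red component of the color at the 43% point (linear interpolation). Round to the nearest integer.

R = 239 + 0.43 × (233 − 239) = 236.42 → 236

236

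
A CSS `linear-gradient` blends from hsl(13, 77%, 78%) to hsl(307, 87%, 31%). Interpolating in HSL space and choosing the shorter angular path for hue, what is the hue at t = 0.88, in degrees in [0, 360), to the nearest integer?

315

Hue: 307 − 13 = 294°, but |294| > 180 so the shorter arc goes the other way: Δh = 294 − 360 = -66°.
H = 13 + 0.88 × (-66) = -45.08 → -45 → -45 mod 360 = 315°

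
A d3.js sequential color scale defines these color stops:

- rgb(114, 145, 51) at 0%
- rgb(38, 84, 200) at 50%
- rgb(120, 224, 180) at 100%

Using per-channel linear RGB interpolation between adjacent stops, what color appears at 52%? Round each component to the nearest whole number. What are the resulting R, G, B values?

(41, 90, 199)

52% lies between the 50% and 100% stops, so the local fraction is t = (52 − 50)/(100 − 50) = 2/50 ≈ 0.04.
R = 38 + 0.04 × (120 − 38) = 41.28 → 41
G = 84 + 0.04 × (224 − 84) = 89.6 → 90
B = 200 + 0.04 × (180 − 200) = 199.2 → 199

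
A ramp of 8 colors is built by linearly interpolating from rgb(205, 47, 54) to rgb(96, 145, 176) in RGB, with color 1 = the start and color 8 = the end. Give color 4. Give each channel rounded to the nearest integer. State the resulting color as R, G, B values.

With 8 swatches and endpoints inclusive, swatch 4 sits at t = (4 − 1)/(8 − 1) = 3/7 ≈ 0.4286.
R = 205 + 0.4286 × (96 − 205) = 158.283 → 158
G = 47 + 0.4286 × (145 − 47) = 89.003 → 89
B = 54 + 0.4286 × (176 − 54) = 106.289 → 106

(158, 89, 106)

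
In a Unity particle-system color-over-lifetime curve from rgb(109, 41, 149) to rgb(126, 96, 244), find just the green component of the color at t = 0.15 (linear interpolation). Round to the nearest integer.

G = 41 + 0.15 × (96 − 41) = 49.25 → 49

49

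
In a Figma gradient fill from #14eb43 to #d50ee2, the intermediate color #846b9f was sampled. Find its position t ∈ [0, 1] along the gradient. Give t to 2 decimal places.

0.58

Invert the lerp on the G channel (largest span, 221): t = (107 − 235) / (14 − 235) = -128/-221 = 0.57919.
Check on R: (132 − 20)/(213 − 20) = 0.5803 ✓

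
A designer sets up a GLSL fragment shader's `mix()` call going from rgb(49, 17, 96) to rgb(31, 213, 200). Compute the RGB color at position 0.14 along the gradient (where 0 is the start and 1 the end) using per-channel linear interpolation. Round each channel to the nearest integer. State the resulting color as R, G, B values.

R = 49 + 0.14 × (31 − 49) = 49 + 0.14 × -18 = 46.48 → 46
G = 17 + 0.14 × (213 − 17) = 17 + 0.14 × 196 = 44.44 → 44
B = 96 + 0.14 × (200 − 96) = 96 + 0.14 × 104 = 110.56 → 111

(46, 44, 111)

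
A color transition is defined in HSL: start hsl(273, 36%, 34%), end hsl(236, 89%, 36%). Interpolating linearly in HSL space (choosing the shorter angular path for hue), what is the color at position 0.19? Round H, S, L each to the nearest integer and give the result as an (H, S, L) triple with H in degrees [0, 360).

Hue arc: Δh = 236 − 273 = -37° (|Δh| ≤ 180, already the shorter path).
H = 273 + 0.19 × (-37) = 265.97 → 266°
S = 36 + 0.19 × (89 − 36) = 46.07 → 46%
L = 34 + 0.19 × (36 − 34) = 34.38 → 34%

(266, 46, 34)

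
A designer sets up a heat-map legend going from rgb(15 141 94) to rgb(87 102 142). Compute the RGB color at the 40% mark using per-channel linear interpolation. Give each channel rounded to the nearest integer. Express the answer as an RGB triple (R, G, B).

40% corresponds to t = 0.4.
R = 15 + 0.4 × (87 − 15) = 15 + 0.4 × 72 = 43.8 → 44
G = 141 + 0.4 × (102 − 141) = 141 + 0.4 × -39 = 125.4 → 125
B = 94 + 0.4 × (142 − 94) = 94 + 0.4 × 48 = 113.2 → 113

(44, 125, 113)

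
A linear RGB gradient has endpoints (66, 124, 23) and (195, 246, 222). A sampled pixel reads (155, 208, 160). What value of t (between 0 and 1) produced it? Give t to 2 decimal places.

Invert the lerp on the B channel (largest span, 199): t = (160 − 23) / (222 − 23) = 137/199 = 0.68844.
Check on R: (155 − 66)/(195 − 66) = 0.6899 ✓

0.69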